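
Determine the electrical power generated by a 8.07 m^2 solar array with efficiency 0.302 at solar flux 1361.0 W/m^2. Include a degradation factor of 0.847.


P = area * eta * S * degradation
P = 8.07 * 0.302 * 1361.0 * 0.847
P = 2809.4546 W

2809.4546 W


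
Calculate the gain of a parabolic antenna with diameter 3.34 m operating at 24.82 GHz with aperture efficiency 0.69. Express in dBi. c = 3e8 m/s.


lambda = c/f = 3e8 / 2.482e+10 = 0.01208703 m
G = eta*(pi*D/lambda)^2 = 0.69*(pi*3.34/0.01208703)^2
G = 519999.3666 (linear)
G = 10*log10(519999.3666) = 57.1600 dBi

57.1600 dBi


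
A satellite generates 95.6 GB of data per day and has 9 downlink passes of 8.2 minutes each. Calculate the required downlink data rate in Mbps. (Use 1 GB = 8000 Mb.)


total contact time = 9 * 8.2 * 60 = 4428.0000 s
data = 95.6 GB = 764800.0000 Mb
rate = 764800.0000 / 4428.0000 = 172.7191 Mbps

172.7191 Mbps


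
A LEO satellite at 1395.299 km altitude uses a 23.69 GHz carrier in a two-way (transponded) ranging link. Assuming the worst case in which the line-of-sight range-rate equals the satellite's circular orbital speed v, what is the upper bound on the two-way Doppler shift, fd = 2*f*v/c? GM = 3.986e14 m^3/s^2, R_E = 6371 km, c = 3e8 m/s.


r = 7.766299e+06 m
v = sqrt(mu/r) = 7164.0992 m/s (worst-case radial velocity)
f = 23.69 GHz = 2.369e+10 Hz
fd = 2*f*v/c = 2*2.369e+10*7164.0992/3.0e+08
fd = 1.1314501e+06 Hz

1.1315e+06 Hz


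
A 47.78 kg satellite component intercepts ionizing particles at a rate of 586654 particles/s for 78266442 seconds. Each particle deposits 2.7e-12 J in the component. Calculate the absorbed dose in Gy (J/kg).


Total energy deposited = rate * time * E_per
  = 586654 * 78266442 * 2.7e-12 = 123.9714 J
Dose = E_total / mass = 123.9714 / 47.78
Dose = 2.5946 Gy

2.5946 Gy


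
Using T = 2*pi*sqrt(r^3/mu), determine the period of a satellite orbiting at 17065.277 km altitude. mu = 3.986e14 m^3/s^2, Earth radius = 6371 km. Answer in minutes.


r = 23436.2770 km = 2.3436277e+07 m
T = 2*pi*sqrt(r^3/mu) = 2*pi*sqrt(1.2872588e+22 / 3.986e14)
T = 35706.2429 s = 595.1040 min

595.1040 minutes


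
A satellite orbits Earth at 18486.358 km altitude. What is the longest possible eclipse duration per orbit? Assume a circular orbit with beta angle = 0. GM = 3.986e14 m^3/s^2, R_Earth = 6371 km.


r = 24857.3580 km
T = 650.0435 min
Eclipse fraction = arcsin(R_E/r)/pi = arcsin(6371.0000/24857.3580)/pi
= arcsin(0.2563024)/pi = 0.08250428
Eclipse duration = 0.08250428 * 650.0435 = 53.6314 min

53.6314 minutes


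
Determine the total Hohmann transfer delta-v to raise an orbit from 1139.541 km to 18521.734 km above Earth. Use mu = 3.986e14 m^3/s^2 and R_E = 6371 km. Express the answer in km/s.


r1 = 7510.5410 km = 7.510541e+06 m
r2 = 24892.7340 km = 2.4892734e+07 m
dv1 = sqrt(mu/r1)*(sqrt(2*r2/(r1+r2)) - 1) = 1744.9859 m/s
dv2 = sqrt(mu/r2)*(1 - sqrt(2*r1/(r1+r2))) = 1277.0772 m/s
total dv = |dv1| + |dv2| = 1744.9859 + 1277.0772 = 3022.0631 m/s = 3.0221 km/s

3.0221 km/s


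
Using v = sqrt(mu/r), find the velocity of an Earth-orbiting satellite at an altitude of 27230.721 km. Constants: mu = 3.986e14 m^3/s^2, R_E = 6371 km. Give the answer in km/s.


r = R_E + alt = 6371.0 + 27230.721 = 33601.7210 km = 3.3601721e+07 m
v = sqrt(mu/r) = sqrt(3.986e14 / 3.3601721e+07) = 3444.1962 m/s = 3.4442 km/s

3.4442 km/s


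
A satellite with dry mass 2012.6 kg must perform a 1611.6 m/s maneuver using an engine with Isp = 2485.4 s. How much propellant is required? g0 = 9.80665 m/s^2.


ve = Isp * g0 = 2485.4 * 9.80665 = 24373.447910 m/s
mass ratio = exp(dv/ve) = exp(1611.6/24373.447910) = 1.06835612
m_prop = m_dry * (mr - 1) = 2012.6 * (1.06835612 - 1)
m_prop = 137.5735 kg

137.5735 kg


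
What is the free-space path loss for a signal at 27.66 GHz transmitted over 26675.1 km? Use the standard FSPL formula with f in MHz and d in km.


f = 27.66 GHz = 27660.0000 MHz
d = 26675.1 km
FSPL = 32.44 + 20*log10(27660.0000) + 20*log10(26675.1)
FSPL = 32.44 + 88.8370 + 88.5221
FSPL = 209.7992 dB

209.7992 dB


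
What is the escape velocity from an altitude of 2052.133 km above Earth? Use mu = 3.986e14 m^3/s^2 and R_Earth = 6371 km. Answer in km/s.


r = 6371.0 + 2052.133 = 8423.1330 km = 8.423133e+06 m
v_esc = sqrt(2*mu/r) = sqrt(2*3.986e14 / 8.423133e+06)
v_esc = 9728.5209 m/s = 9.7285 km/s

9.7285 km/s


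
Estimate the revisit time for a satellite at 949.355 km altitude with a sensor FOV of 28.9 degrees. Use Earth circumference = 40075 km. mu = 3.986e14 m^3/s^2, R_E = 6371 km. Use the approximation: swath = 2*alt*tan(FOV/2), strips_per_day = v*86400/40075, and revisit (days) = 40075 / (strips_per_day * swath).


swath = 2*949.355*tan(0.2522001) = 489.2724 km
v = sqrt(mu/r) = 7379.0861 m/s = 7.3791 km/s
strips/day = v*86400/40075 = 7.3791*86400/40075 = 15.9090
coverage/day = strips * swath = 15.9090 * 489.2724 = 7783.8335 km
revisit = 40075 / 7783.8335 = 5.1485 days

5.1485 days


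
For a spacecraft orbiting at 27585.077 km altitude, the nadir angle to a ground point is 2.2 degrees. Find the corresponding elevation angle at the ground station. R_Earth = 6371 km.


r = R_E + alt = 33956.0770 km
Law of sines in the satellite / Earth-center / ground-point triangle:
  sin(nadir)/R_E = sin(90 + el)/r  =>  cos(el) = (r/R_E)*sin(nadir)
cos(el) = (33956.0770 / 6371.0000) * sin(2.2 deg) = 0.2045989
el = arccos(0.2045989) = 78.1940 deg
(Earth-central angle = 90 - nadir - el = 9.6060 deg)

78.1940 degrees


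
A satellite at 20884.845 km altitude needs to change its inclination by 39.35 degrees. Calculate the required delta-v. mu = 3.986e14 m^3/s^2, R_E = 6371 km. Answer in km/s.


r = 27255.8450 km = 2.7255845e+07 m
V = sqrt(mu/r) = 3824.1844 m/s
di = 39.35 deg = 0.6867871 rad
dV = 2*V*sin(di/2) = 2*3824.1844*sin(0.3433935)
dV = 2575.0867 m/s = 2.5751 km/s

2.5751 km/s


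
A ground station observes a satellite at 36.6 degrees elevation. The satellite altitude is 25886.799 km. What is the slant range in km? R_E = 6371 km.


h = 25886.799 km, el = 36.6 deg
d = -R_E*sin(el) + sqrt((R_E*sin(el))^2 + 2*R_E*h + h^2)
d = -6371.0000*sin(0.6387905) + sqrt((6371.0000*0.5962249)^2 + 2*6371.0000*25886.799 + 25886.799^2)
d = 28051.1755 km

28051.1755 km


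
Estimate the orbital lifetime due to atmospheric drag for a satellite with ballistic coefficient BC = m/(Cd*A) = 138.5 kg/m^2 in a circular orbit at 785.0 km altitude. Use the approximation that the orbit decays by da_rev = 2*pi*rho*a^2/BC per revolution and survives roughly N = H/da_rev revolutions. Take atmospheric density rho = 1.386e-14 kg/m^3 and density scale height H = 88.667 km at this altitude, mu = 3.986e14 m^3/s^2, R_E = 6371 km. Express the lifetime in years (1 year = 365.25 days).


a = R_E + alt = 7156.0000 km = 7.156e+06 m
da_rev = 2*pi*rho*a^2/BC = 2*pi*1.386e-14*(7.156e+06)^2/138.5 = 0.0321983776 m per revolution
N = H/da_rev = 88667.0000 m / 0.0321983776 m = 2.7537723e+06 revolutions
P = 2*pi*sqrt(a^3/mu) = 6024.4405 s
lifetime = N*P = 2.7537723e+06 * 6024.4405 = 1.6589937e+10 s = 192013.1632 days
years = 192013.1632 / 365.25 = 525.7034 years

525.7034 years


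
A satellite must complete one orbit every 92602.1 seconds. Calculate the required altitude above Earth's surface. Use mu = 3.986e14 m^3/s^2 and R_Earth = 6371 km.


T = 92602.1 s
r = (mu*T^2/(4*pi^2))^(1/3) = (3.986e14 * 92602.1^2 / (4*pi^2))^(1/3)
r = 4.4239113e+07 m = 44239.1129 km
alt = r - R_E = 44239.1129 - 6371 = 37868.1129 km

37868.1129 km


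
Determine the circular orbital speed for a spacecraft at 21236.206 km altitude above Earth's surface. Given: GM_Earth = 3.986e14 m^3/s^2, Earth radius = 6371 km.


r = R_E + alt = 6371.0 + 21236.206 = 27607.2060 km = 2.7607206e+07 m
v = sqrt(mu/r) = sqrt(3.986e14 / 2.7607206e+07) = 3799.7710 m/s = 3.7998 km/s

3.7998 km/s


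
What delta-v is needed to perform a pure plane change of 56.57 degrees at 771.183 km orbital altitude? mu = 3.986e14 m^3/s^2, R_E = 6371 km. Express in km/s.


r = 7142.1830 km = 7.142183e+06 m
V = sqrt(mu/r) = 7470.5600 m/s
di = 56.57 deg = 0.9873328 rad
dV = 2*V*sin(di/2) = 2*7470.5600*sin(0.4936664)
dV = 7079.9646 m/s = 7.0800 km/s

7.0800 km/s


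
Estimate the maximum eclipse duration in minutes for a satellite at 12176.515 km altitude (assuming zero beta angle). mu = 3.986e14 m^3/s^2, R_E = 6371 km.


r = 18547.5150 km
T = 418.9754 min
Eclipse fraction = arcsin(R_E/r)/pi = arcsin(6371.0000/18547.5150)/pi
= arcsin(0.3434962)/pi = 0.1116112
Eclipse duration = 0.1116112 * 418.9754 = 46.7624 min

46.7624 minutes


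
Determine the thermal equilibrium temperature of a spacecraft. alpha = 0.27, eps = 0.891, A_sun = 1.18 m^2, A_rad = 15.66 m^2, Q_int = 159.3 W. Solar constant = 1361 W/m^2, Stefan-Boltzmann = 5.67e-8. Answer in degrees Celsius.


Numerator = alpha*S*A_sun + Q_int = 0.27*1361*1.18 + 159.3 = 592.9146 W
Denominator = eps*sigma*A_rad = 0.891*5.67e-8*15.66 = 7.911385e-07 W/K^4
T^4 = 7.4944475e+08 K^4
T = 165.4569 K = -107.6931 C

-107.6931 degrees Celsius


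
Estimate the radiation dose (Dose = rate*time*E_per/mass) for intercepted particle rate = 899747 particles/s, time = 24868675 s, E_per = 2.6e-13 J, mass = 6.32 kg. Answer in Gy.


Total energy deposited = rate * time * E_per
  = 899747 * 24868675 * 2.6e-13 = 5.8176 J
Dose = E_total / mass = 5.8176 / 6.32
Dose = 0.9205117 Gy

0.9205 Gy


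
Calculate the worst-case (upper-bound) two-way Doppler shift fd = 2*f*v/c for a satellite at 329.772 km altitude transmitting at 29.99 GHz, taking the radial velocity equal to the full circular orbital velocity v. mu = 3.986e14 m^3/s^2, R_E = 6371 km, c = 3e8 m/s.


r = 6.700772e+06 m
v = sqrt(mu/r) = 7712.6962 m/s (worst-case radial velocity)
f = 29.99 GHz = 2.999e+10 Hz
fd = 2*f*v/c = 2*2.999e+10*7712.6962/3.0e+08
fd = 1.5420251e+06 Hz

1.5420e+06 Hz


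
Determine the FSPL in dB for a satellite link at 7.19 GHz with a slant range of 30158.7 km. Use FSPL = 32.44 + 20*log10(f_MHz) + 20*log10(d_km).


f = 7.19 GHz = 7190.0000 MHz
d = 30158.7 km
FSPL = 32.44 + 20*log10(7190.0000) + 20*log10(30158.7)
FSPL = 32.44 + 77.1346 + 89.5883
FSPL = 199.1628 dB

199.1628 dB


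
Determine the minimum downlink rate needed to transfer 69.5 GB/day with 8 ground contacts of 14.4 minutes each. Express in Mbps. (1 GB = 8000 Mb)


total contact time = 8 * 14.4 * 60 = 6912.0000 s
data = 69.5 GB = 556000.0000 Mb
rate = 556000.0000 / 6912.0000 = 80.4398 Mbps

80.4398 Mbps


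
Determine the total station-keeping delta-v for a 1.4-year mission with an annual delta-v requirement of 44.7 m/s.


dV = rate * years = 44.7 * 1.4
dV = 62.5800 m/s

62.5800 m/s


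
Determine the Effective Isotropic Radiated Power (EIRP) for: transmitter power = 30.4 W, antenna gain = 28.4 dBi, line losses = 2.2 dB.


Pt = 30.4 W = 14.8287 dBW
EIRP = Pt_dBW + Gt - losses = 14.8287 + 28.4 - 2.2 = 41.0287 dBW

41.0287 dBW


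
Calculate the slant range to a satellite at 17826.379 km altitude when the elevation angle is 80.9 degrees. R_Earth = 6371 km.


h = 17826.379 km, el = 80.9 deg
d = -R_E*sin(el) + sqrt((R_E*sin(el))^2 + 2*R_E*h + h^2)
d = -6371.0000*sin(1.4120) + sqrt((6371.0000*0.9874138)^2 + 2*6371.0000*17826.379 + 17826.379^2)
d = 17885.5768 km

17885.5768 km


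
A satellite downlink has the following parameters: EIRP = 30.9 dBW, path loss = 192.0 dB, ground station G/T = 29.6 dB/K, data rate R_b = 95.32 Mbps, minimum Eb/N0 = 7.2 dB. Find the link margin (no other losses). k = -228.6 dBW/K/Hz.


C/N0 = EIRP - FSPL + G/T - k = 30.9 - 192.0 + 29.6 - (-228.6)
C/N0 = 97.1000 dB-Hz
R_b = 95.32 Mbps = 9.532e+07 bps -> 10*log10(R_b) = 79.7918 dB-Hz
Eb/N0 = C/N0 - 10*log10(R_b) = 97.1000 - 79.7918 = 17.3082 dB
Margin = Eb/N0 - Eb/N0_req = 17.3082 - 7.2 = 10.1082 dB (link closes)

10.1082 dB


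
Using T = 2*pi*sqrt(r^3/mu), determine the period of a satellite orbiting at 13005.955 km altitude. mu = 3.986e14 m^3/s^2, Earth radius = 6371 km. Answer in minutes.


r = 19376.9550 km = 1.9376955e+07 m
T = 2*pi*sqrt(r^3/mu) = 2*pi*sqrt(7.2753952e+21 / 3.986e14)
T = 26843.5233 s = 447.3921 min

447.3921 minutes


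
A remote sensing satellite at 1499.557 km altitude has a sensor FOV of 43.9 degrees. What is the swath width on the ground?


FOV = 43.9 deg = 0.7661995 rad
swath = 2 * alt * tan(FOV/2) = 2 * 1499.557 * tan(0.3830998)
swath = 2 * 1499.557 * 0.4030115
swath = 1208.6773 km

1208.6773 km


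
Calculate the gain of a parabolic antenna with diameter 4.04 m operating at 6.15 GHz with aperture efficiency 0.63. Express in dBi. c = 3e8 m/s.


lambda = c/f = 3e8 / 6.15e+09 = 0.04878049 m
G = eta*(pi*D/lambda)^2 = 0.63*(pi*4.04/0.04878049)^2
G = 42649.1861 (linear)
G = 10*log10(42649.1861) = 46.2991 dBi

46.2991 dBi


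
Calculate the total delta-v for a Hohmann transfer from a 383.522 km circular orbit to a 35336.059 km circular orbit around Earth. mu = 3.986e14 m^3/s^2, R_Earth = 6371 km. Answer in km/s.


r1 = 6754.5220 km = 6.754522e+06 m
r2 = 41707.0590 km = 4.1707059e+07 m
dv1 = sqrt(mu/r1)*(sqrt(2*r2/(r1+r2)) - 1) = 2396.4696 m/s
dv2 = sqrt(mu/r2)*(1 - sqrt(2*r1/(r1+r2))) = 1459.2466 m/s
total dv = |dv1| + |dv2| = 2396.4696 + 1459.2466 = 3855.7162 m/s = 3.8557 km/s

3.8557 km/s


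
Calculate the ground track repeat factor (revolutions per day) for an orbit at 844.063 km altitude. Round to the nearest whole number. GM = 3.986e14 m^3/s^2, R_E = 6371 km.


r = 7.215063e+06 m
T = 2*pi*sqrt(r^3/mu) = 6099.1795 s = 101.6530 min
revs/day = 1440 / 101.6530 = 14.1658
Rounded: 14 revolutions per day

14 revolutions per day


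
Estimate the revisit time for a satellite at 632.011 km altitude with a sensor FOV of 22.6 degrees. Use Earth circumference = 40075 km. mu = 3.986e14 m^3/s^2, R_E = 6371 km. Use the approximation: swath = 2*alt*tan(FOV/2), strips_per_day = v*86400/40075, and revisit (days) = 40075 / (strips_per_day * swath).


swath = 2*632.011*tan(0.1972222) = 252.5765 km
v = sqrt(mu/r) = 7544.4267 m/s = 7.5444 km/s
strips/day = v*86400/40075 = 7.5444*86400/40075 = 16.2655
coverage/day = strips * swath = 16.2655 * 252.5765 = 4108.2743 km
revisit = 40075 / 4108.2743 = 9.7547 days

9.7547 days


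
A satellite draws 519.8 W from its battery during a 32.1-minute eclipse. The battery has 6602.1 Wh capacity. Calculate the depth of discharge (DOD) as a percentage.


E_used = P * t / 60 = 519.8 * 32.1 / 60 = 278.0930 Wh
DOD = E_used / E_total * 100 = 278.0930 / 6602.1 * 100
DOD = 4.2122 %

4.2122 %


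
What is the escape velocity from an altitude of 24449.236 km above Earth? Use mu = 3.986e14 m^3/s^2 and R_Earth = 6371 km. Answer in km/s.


r = 6371.0 + 24449.236 = 30820.2360 km = 3.0820236e+07 m
v_esc = sqrt(2*mu/r) = sqrt(2*3.986e14 / 3.0820236e+07)
v_esc = 5085.8748 m/s = 5.0859 km/s

5.0859 km/s


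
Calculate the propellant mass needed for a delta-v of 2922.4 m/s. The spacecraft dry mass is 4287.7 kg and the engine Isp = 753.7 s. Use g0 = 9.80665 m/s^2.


ve = Isp * g0 = 753.7 * 9.80665 = 7391.272105 m/s
mass ratio = exp(dv/ve) = exp(2922.4/7391.272105) = 1.48495617
m_prop = m_dry * (mr - 1) = 4287.7 * (1.48495617 - 1)
m_prop = 2079.3466 kg

2079.3466 kg


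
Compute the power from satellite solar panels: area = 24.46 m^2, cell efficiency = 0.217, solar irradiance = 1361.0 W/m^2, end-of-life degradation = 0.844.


P = area * eta * S * degradation
P = 24.46 * 0.217 * 1361.0 * 0.844
P = 6097.0079 W

6097.0079 W


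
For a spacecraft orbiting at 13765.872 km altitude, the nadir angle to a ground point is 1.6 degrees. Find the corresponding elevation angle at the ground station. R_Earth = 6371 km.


r = R_E + alt = 20136.8720 km
Law of sines in the satellite / Earth-center / ground-point triangle:
  sin(nadir)/R_E = sin(90 + el)/r  =>  cos(el) = (r/R_E)*sin(nadir)
cos(el) = (20136.8720 / 6371.0000) * sin(1.6 deg) = 0.08825215
el = arccos(0.08825215) = 84.9369 deg
(Earth-central angle = 90 - nadir - el = 3.4631 deg)

84.9369 degrees


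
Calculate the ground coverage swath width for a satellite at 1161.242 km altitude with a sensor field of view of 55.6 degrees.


FOV = 55.6 deg = 0.9704031 rad
swath = 2 * alt * tan(FOV/2) = 2 * 1161.242 * tan(0.4852015)
swath = 2 * 1161.242 * 0.5272402
swath = 1224.5069 km

1224.5069 km


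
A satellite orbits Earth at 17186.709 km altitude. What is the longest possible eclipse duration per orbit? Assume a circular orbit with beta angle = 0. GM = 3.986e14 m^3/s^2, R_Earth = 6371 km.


r = 23557.7090 km
T = 599.7352 min
Eclipse fraction = arcsin(R_E/r)/pi = arcsin(6371.0000/23557.7090)/pi
= arcsin(0.2704423)/pi = 0.08716992
Eclipse duration = 0.08716992 * 599.7352 = 52.2789 min

52.2789 minutes


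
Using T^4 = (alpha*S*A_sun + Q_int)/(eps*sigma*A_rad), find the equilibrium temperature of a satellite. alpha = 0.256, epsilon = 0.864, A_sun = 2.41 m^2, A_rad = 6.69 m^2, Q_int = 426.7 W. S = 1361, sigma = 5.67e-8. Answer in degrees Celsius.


Numerator = alpha*S*A_sun + Q_int = 0.256*1361*2.41 + 426.7 = 1266.3826 W
Denominator = eps*sigma*A_rad = 0.864*5.67e-8*6.69 = 3.2773507e-07 W/K^4
T^4 = 3.8640435e+09 K^4
T = 249.3219 K = -23.8281 C

-23.8281 degrees Celsius


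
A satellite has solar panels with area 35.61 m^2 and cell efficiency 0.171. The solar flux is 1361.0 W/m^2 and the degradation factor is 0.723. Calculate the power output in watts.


P = area * eta * S * degradation
P = 35.61 * 0.171 * 1361.0 * 0.723
P = 5991.8993 W

5991.8993 W


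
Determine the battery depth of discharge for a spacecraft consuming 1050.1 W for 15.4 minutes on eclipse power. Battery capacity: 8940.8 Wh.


E_used = P * t / 60 = 1050.1 * 15.4 / 60 = 269.5257 Wh
DOD = E_used / E_total * 100 = 269.5257 / 8940.8 * 100
DOD = 3.0146 %

3.0146 %


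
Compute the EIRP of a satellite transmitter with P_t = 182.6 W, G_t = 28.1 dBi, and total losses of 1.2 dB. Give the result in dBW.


Pt = 182.6 W = 22.6150 dBW
EIRP = Pt_dBW + Gt - losses = 22.6150 + 28.1 - 1.2 = 49.5150 dBW

49.5150 dBW


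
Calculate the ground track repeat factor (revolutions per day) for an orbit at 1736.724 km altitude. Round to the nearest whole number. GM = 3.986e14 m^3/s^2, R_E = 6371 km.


r = 8.107724e+06 m
T = 2*pi*sqrt(r^3/mu) = 7265.4021 s = 121.0900 min
revs/day = 1440 / 121.0900 = 11.8920
Rounded: 12 revolutions per day

12 revolutions per day


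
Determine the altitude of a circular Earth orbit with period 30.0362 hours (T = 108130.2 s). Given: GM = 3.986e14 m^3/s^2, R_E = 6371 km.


T = 108130.2 s
r = (mu*T^2/(4*pi^2))^(1/3) = (3.986e14 * 108130.2^2 / (4*pi^2))^(1/3)
r = 4.9055818e+07 m = 49055.8182 km
alt = r - R_E = 49055.8182 - 6371 = 42684.8182 km

42684.8182 km


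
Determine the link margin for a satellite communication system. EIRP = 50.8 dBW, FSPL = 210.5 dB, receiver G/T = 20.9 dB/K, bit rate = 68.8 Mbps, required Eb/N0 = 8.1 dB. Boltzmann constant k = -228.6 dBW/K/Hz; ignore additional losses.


C/N0 = EIRP - FSPL + G/T - k = 50.8 - 210.5 + 20.9 - (-228.6)
C/N0 = 89.8000 dB-Hz
R_b = 68.8 Mbps = 6.88e+07 bps -> 10*log10(R_b) = 78.3759 dB-Hz
Eb/N0 = C/N0 - 10*log10(R_b) = 89.8000 - 78.3759 = 11.4241 dB
Margin = Eb/N0 - Eb/N0_req = 11.4241 - 8.1 = 3.3241 dB (link closes)

3.3241 dB


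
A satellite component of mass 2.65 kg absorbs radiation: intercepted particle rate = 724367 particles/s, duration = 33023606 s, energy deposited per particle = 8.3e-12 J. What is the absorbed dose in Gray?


Total energy deposited = rate * time * E_per
  = 724367 * 33023606 * 8.3e-12 = 198.5460 J
Dose = E_total / mass = 198.5460 / 2.65
Dose = 74.9230 Gy

74.9230 Gy


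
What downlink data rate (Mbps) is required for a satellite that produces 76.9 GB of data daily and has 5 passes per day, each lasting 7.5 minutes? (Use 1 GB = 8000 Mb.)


total contact time = 5 * 7.5 * 60 = 2250.0000 s
data = 76.9 GB = 615200.0000 Mb
rate = 615200.0000 / 2250.0000 = 273.4222 Mbps

273.4222 Mbps


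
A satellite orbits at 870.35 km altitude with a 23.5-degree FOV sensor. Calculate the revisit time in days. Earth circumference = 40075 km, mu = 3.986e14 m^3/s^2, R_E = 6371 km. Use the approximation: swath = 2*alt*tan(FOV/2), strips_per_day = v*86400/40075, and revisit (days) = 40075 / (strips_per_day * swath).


swath = 2*870.35*tan(0.2050762) = 362.0661 km
v = sqrt(mu/r) = 7419.2307 m/s = 7.4192 km/s
strips/day = v*86400/40075 = 7.4192*86400/40075 = 15.9955
coverage/day = strips * swath = 15.9955 * 362.0661 = 5791.4456 km
revisit = 40075 / 5791.4456 = 6.9197 days

6.9197 days


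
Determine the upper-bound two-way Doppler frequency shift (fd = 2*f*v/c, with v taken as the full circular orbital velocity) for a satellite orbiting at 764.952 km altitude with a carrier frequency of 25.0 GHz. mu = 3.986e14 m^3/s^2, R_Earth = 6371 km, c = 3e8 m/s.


r = 7.135952e+06 m
v = sqrt(mu/r) = 7473.8209 m/s (worst-case radial velocity)
f = 25.0 GHz = 2.5e+10 Hz
fd = 2*f*v/c = 2*2.5e+10*7473.8209/3.0e+08
fd = 1.2456368e+06 Hz

1.2456e+06 Hz


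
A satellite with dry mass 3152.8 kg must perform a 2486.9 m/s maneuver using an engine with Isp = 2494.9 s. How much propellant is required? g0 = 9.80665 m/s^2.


ve = Isp * g0 = 2494.9 * 9.80665 = 24466.611085 m/s
mass ratio = exp(dv/ve) = exp(2486.9/24466.611085) = 1.10699003
m_prop = m_dry * (mr - 1) = 3152.8 * (1.10699003 - 1)
m_prop = 337.3182 kg

337.3182 kg


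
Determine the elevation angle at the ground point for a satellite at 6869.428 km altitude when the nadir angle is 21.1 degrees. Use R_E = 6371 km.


r = R_E + alt = 13240.4280 km
Law of sines in the satellite / Earth-center / ground-point triangle:
  sin(nadir)/R_E = sin(90 + el)/r  =>  cos(el) = (r/R_E)*sin(nadir)
cos(el) = (13240.4280 / 6371.0000) * sin(21.1 deg) = 0.7481576
el = arccos(0.7481576) = 41.5690 deg
(Earth-central angle = 90 - nadir - el = 27.3310 deg)

41.5690 degrees


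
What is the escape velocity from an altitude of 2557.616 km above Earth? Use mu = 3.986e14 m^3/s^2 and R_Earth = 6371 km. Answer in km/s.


r = 6371.0 + 2557.616 = 8928.6160 km = 8.928616e+06 m
v_esc = sqrt(2*mu/r) = sqrt(2*3.986e14 / 8.928616e+06)
v_esc = 9449.1245 m/s = 9.4491 km/s

9.4491 km/s


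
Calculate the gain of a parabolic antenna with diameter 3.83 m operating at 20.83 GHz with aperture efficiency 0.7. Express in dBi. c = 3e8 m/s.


lambda = c/f = 3e8 / 2.083e+10 = 0.0144023 m
G = eta*(pi*D/lambda)^2 = 0.7*(pi*3.83/0.0144023)^2
G = 488575.1385 (linear)
G = 10*log10(488575.1385) = 56.8893 dBi

56.8893 dBi


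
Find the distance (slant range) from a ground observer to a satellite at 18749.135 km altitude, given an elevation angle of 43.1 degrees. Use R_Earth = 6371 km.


h = 18749.135 km, el = 43.1 deg
d = -R_E*sin(el) + sqrt((R_E*sin(el))^2 + 2*R_E*h + h^2)
d = -6371.0000*sin(0.7522369) + sqrt((6371.0000*0.6832738)^2 + 2*6371.0000*18749.135 + 18749.135^2)
d = 20332.5134 km

20332.5134 km


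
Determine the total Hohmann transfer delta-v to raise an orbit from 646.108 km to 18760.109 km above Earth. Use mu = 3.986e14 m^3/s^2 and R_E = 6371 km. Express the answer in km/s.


r1 = 7017.1080 km = 7.017108e+06 m
r2 = 25131.1090 km = 2.5131109e+07 m
dv1 = sqrt(mu/r1)*(sqrt(2*r2/(r1+r2)) - 1) = 1887.0830 m/s
dv2 = sqrt(mu/r2)*(1 - sqrt(2*r1/(r1+r2))) = 1351.2155 m/s
total dv = |dv1| + |dv2| = 1887.0830 + 1351.2155 = 3238.2985 m/s = 3.2383 km/s

3.2383 km/s


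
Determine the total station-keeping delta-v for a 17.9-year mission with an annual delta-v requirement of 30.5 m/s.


dV = rate * years = 30.5 * 17.9
dV = 545.9500 m/s

545.9500 m/s


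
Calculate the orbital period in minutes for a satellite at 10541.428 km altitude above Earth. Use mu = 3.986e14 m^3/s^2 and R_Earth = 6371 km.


r = 16912.4280 km = 1.6912428e+07 m
T = 2*pi*sqrt(r^3/mu) = 2*pi*sqrt(4.8374655e+21 / 3.986e14)
T = 21888.7097 s = 364.8118 min

364.8118 minutes


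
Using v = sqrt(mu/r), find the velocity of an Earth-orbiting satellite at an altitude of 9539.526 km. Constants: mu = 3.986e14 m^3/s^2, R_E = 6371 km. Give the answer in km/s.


r = R_E + alt = 6371.0 + 9539.526 = 15910.5260 km = 1.5910526e+07 m
v = sqrt(mu/r) = sqrt(3.986e14 / 1.5910526e+07) = 5005.2570 m/s = 5.0053 km/s

5.0053 km/s


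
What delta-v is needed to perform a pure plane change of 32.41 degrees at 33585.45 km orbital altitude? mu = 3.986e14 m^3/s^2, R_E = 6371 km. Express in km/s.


r = 39956.4500 km = 3.995645e+07 m
V = sqrt(mu/r) = 3158.4587 m/s
di = 32.41 deg = 0.5656612 rad
dV = 2*V*sin(di/2) = 2*3158.4587*sin(0.2828306)
dV = 1762.8931 m/s = 1.7629 km/s

1.7629 km/s


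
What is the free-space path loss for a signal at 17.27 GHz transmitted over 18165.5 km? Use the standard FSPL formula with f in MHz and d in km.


f = 17.27 GHz = 17270.0000 MHz
d = 18165.5 km
FSPL = 32.44 + 20*log10(17270.0000) + 20*log10(18165.5)
FSPL = 32.44 + 84.7458 + 85.1849
FSPL = 202.3708 dB

202.3708 dB


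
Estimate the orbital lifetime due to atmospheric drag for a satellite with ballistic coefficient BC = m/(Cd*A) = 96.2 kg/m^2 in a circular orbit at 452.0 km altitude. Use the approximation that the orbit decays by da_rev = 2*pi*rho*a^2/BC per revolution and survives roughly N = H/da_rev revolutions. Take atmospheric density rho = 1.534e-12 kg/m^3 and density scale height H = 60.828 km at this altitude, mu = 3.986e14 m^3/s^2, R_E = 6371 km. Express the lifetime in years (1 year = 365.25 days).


a = R_E + alt = 6823.0000 km = 6.823e+06 m
da_rev = 2*pi*rho*a^2/BC = 2*pi*1.534e-12*(6.823e+06)^2/96.2 = 4.664240 m per revolution
N = H/da_rev = 60828.0000 m / 4.664240 m = 13041.3526 revolutions
P = 2*pi*sqrt(a^3/mu) = 5608.8558 s
lifetime = N*P = 13041.3526 * 5608.8558 = 7.3147067e+07 s = 846.6096 days
years = 846.6096 / 365.25 = 2.3179 years

2.3179 years


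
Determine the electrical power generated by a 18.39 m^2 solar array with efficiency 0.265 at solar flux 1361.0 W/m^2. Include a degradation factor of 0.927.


P = area * eta * S * degradation
P = 18.39 * 0.265 * 1361.0 * 0.927
P = 6148.4474 W

6148.4474 W


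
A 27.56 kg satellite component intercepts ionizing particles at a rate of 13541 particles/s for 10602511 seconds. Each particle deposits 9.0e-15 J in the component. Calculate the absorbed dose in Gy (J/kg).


Total energy deposited = rate * time * E_per
  = 13541 * 10602511 * 9.0e-15 = 0.001292117 J
Dose = E_total / mass = 0.001292117 / 27.56
Dose = 4.6883796e-05 Gy

4.6884e-05 Gy


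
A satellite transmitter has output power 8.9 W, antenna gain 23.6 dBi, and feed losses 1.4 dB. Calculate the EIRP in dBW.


Pt = 8.9 W = 9.4939 dBW
EIRP = Pt_dBW + Gt - losses = 9.4939 + 23.6 - 1.4 = 31.6939 dBW

31.6939 dBW


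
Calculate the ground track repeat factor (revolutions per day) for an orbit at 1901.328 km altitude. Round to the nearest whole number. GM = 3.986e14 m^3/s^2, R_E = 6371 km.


r = 8.272328e+06 m
T = 2*pi*sqrt(r^3/mu) = 7487.7759 s = 124.7963 min
revs/day = 1440 / 124.7963 = 11.5388
Rounded: 12 revolutions per day

12 revolutions per day


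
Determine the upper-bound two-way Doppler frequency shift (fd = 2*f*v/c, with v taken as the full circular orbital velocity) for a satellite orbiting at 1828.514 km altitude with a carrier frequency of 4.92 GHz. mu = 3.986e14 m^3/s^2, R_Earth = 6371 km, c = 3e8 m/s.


r = 8.199514e+06 m
v = sqrt(mu/r) = 6972.2763 m/s (worst-case radial velocity)
f = 4.92 GHz = 4.92e+09 Hz
fd = 2*f*v/c = 2*4.92e+09*6972.2763/3.0e+08
fd = 228690.6638 Hz

228690.6638 Hz


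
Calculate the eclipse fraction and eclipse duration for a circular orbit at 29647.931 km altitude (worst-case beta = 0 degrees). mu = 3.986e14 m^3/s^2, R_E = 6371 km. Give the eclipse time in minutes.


r = 36018.9310 km
T = 1133.8516 min
Eclipse fraction = arcsin(R_E/r)/pi = arcsin(6371.0000/36018.9310)/pi
= arcsin(0.1768792)/pi = 0.05660019
Eclipse duration = 0.05660019 * 1133.8516 = 64.1762 min

64.1762 minutes


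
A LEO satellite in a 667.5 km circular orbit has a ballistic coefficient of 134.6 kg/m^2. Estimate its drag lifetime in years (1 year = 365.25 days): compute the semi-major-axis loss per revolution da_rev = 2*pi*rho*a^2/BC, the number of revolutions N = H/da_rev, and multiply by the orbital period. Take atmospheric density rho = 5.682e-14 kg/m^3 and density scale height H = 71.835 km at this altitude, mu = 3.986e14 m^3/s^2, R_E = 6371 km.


a = R_E + alt = 7038.5000 km = 7.0385e+06 m
da_rev = 2*pi*rho*a^2/BC = 2*pi*5.682e-14*(7.0385e+06)^2/134.6 = 0.131400273 m per revolution
N = H/da_rev = 71835.0000 m / 0.131400273 m = 546688.3616 revolutions
P = 2*pi*sqrt(a^3/mu) = 5876.6712 s
lifetime = N*P = 546688.3616 * 5876.6712 = 3.2127078e+09 s = 37184.1176 days
years = 37184.1176 / 365.25 = 101.8046 years

101.8046 years


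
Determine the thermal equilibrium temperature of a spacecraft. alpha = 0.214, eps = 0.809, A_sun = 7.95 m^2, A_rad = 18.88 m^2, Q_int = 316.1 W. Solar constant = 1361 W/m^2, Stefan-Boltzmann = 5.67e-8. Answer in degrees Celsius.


Numerator = alpha*S*A_sun + Q_int = 0.214*1361*7.95 + 316.1 = 2631.5693 W
Denominator = eps*sigma*A_rad = 0.809*5.67e-8*18.88 = 8.6603126e-07 W/K^4
T^4 = 3.0386539e+09 K^4
T = 234.7850 K = -38.3650 C

-38.3650 degrees Celsius


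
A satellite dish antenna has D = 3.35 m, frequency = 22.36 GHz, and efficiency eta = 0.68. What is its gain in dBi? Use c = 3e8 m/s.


lambda = c/f = 3e8 / 2.236e+10 = 0.01341682 m
G = eta*(pi*D/lambda)^2 = 0.68*(pi*3.35/0.01341682)^2
G = 418407.4041 (linear)
G = 10*log10(418407.4041) = 56.2160 dBi

56.2160 dBi


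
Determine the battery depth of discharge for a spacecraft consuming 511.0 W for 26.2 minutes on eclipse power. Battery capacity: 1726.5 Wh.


E_used = P * t / 60 = 511.0 * 26.2 / 60 = 223.1367 Wh
DOD = E_used / E_total * 100 = 223.1367 / 1726.5 * 100
DOD = 12.9242 %

12.9242 %


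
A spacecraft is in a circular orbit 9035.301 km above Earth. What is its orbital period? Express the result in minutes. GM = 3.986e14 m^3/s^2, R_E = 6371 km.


r = 15406.3010 km = 1.5406301e+07 m
T = 2*pi*sqrt(r^3/mu) = 2*pi*sqrt(3.6567489e+21 / 3.986e14)
T = 19030.8764 s = 317.1813 min

317.1813 minutes


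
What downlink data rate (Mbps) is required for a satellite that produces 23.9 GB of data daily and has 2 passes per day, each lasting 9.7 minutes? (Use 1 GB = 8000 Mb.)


total contact time = 2 * 9.7 * 60 = 1164.0000 s
data = 23.9 GB = 191200.0000 Mb
rate = 191200.0000 / 1164.0000 = 164.2612 Mbps

164.2612 Mbps


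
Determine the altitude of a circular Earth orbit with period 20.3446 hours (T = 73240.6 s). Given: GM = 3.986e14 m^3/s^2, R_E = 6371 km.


T = 73240.6 s
r = (mu*T^2/(4*pi^2))^(1/3) = (3.986e14 * 73240.6^2 / (4*pi^2))^(1/3)
r = 3.7835004e+07 m = 37835.0038 km
alt = r - R_E = 37835.0038 - 6371 = 31464.0038 km

31464.0038 km


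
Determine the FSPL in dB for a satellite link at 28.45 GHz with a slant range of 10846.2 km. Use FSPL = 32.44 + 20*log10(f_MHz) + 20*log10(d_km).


f = 28.45 GHz = 28450.0000 MHz
d = 10846.2 km
FSPL = 32.44 + 20*log10(28450.0000) + 20*log10(10846.2)
FSPL = 32.44 + 89.0816 + 80.7056
FSPL = 202.2272 dB

202.2272 dB


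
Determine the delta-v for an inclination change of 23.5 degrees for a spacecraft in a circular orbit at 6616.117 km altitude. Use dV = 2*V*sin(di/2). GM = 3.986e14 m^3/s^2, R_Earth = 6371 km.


r = 12987.1170 km = 1.2987117e+07 m
V = sqrt(mu/r) = 5540.0320 m/s
di = 23.5 deg = 0.4101524 rad
dV = 2*V*sin(di/2) = 2*5540.0320*sin(0.2050762)
dV = 2256.3636 m/s = 2.2564 km/s

2.2564 km/s


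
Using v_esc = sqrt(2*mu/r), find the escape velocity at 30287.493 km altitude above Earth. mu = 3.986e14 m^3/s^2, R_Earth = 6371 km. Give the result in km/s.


r = 6371.0 + 30287.493 = 36658.4930 km = 3.6658493e+07 m
v_esc = sqrt(2*mu/r) = sqrt(2*3.986e14 / 3.6658493e+07)
v_esc = 4663.3321 m/s = 4.6633 km/s

4.6633 km/s


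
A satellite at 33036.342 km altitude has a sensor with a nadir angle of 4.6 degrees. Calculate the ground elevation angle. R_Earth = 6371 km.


r = R_E + alt = 39407.3420 km
Law of sines in the satellite / Earth-center / ground-point triangle:
  sin(nadir)/R_E = sin(90 + el)/r  =>  cos(el) = (r/R_E)*sin(nadir)
cos(el) = (39407.3420 / 6371.0000) * sin(4.6 deg) = 0.4960644
el = arccos(0.4960644) = 60.2600 deg
(Earth-central angle = 90 - nadir - el = 25.1400 deg)

60.2600 degrees


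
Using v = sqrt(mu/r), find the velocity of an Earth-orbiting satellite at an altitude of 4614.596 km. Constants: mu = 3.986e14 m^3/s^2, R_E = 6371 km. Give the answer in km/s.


r = R_E + alt = 6371.0 + 4614.596 = 10985.5960 km = 1.0985596e+07 m
v = sqrt(mu/r) = sqrt(3.986e14 / 1.0985596e+07) = 6023.6099 m/s = 6.0236 km/s

6.0236 km/s


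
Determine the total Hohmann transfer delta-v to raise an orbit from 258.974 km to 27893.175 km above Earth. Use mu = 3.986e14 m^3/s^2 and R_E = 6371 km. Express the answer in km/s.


r1 = 6629.9740 km = 6.629974e+06 m
r2 = 34264.1750 km = 3.4264175e+07 m
dv1 = sqrt(mu/r1)*(sqrt(2*r2/(r1+r2)) - 1) = 2283.5420 m/s
dv2 = sqrt(mu/r2)*(1 - sqrt(2*r1/(r1+r2))) = 1468.5621 m/s
total dv = |dv1| + |dv2| = 2283.5420 + 1468.5621 = 3752.1040 m/s = 3.7521 km/s

3.7521 km/s


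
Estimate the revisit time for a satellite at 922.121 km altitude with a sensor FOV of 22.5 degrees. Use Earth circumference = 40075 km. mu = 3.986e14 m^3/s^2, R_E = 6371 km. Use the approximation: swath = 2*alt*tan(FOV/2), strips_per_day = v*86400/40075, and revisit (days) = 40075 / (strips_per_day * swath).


swath = 2*922.121*tan(0.1963495) = 366.8425 km
v = sqrt(mu/r) = 7392.8507 m/s = 7.3929 km/s
strips/day = v*86400/40075 = 7.3929*86400/40075 = 15.9387
coverage/day = strips * swath = 15.9387 * 366.8425 = 5846.9832 km
revisit = 40075 / 5846.9832 = 6.8540 days

6.8540 days


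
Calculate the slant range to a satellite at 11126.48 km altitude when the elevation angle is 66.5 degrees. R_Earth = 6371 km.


h = 11126.48 km, el = 66.5 deg
d = -R_E*sin(el) + sqrt((R_E*sin(el))^2 + 2*R_E*h + h^2)
d = -6371.0000*sin(1.1606) + sqrt((6371.0000*0.9170601)^2 + 2*6371.0000*11126.48 + 11126.48^2)
d = 11469.4876 km

11469.4876 km


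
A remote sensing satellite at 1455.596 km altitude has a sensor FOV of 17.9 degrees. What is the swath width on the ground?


FOV = 17.9 deg = 0.3124139 rad
swath = 2 * alt * tan(FOV/2) = 2 * 1455.596 * tan(0.156207)
swath = 2 * 1455.596 * 0.15749
swath = 458.4837 km

458.4837 km


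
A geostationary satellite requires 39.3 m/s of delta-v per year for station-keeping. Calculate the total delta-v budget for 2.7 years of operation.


dV = rate * years = 39.3 * 2.7
dV = 106.1100 m/s

106.1100 m/s


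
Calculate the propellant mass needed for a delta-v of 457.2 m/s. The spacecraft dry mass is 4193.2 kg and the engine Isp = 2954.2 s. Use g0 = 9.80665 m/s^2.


ve = Isp * g0 = 2954.2 * 9.80665 = 28970.805430 m/s
mass ratio = exp(dv/ve) = exp(457.2/28970.805430) = 1.01590659
m_prop = m_dry * (mr - 1) = 4193.2 * (1.01590659 - 1)
m_prop = 66.6995 kg

66.6995 kg


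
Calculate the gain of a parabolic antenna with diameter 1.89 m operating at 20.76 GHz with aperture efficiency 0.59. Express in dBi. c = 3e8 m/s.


lambda = c/f = 3e8 / 2.076e+10 = 0.01445087 m
G = eta*(pi*D/lambda)^2 = 0.59*(pi*1.89/0.01445087)^2
G = 99606.4712 (linear)
G = 10*log10(99606.4712) = 49.9829 dBi

49.9829 dBi


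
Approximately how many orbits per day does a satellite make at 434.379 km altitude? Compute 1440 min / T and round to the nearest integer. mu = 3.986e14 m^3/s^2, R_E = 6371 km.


r = 6.805379e+06 m
T = 2*pi*sqrt(r^3/mu) = 5587.1418 s = 93.1190 min
revs/day = 1440 / 93.1190 = 15.4641
Rounded: 15 revolutions per day

15 revolutions per day


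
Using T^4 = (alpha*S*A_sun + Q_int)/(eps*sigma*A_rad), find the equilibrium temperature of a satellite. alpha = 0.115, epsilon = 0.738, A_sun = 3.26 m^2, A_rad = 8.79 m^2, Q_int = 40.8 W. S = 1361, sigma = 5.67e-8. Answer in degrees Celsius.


Numerator = alpha*S*A_sun + Q_int = 0.115*1361*3.26 + 40.8 = 551.0389 W
Denominator = eps*sigma*A_rad = 0.738*5.67e-8*8.79 = 3.6781403e-07 W/K^4
T^4 = 1.4981454e+09 K^4
T = 196.7381 K = -76.4119 C

-76.4119 degrees Celsius


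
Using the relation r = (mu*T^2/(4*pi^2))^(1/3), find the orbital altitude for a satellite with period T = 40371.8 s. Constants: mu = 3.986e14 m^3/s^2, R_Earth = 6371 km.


T = 40371.8 s
r = (mu*T^2/(4*pi^2))^(1/3) = (3.986e14 * 40371.8^2 / (4*pi^2))^(1/3)
r = 2.5435753e+07 m = 25435.7527 km
alt = r - R_E = 25435.7527 - 6371 = 19064.7527 km

19064.7527 km


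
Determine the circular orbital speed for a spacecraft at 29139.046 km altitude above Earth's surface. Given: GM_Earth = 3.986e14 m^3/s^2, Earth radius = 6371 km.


r = R_E + alt = 6371.0 + 29139.046 = 35510.0460 km = 3.5510046e+07 m
v = sqrt(mu/r) = sqrt(3.986e14 / 3.5510046e+07) = 3350.3720 m/s = 3.3504 km/s

3.3504 km/s


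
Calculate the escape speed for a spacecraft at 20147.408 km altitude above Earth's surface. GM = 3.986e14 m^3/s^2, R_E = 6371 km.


r = 6371.0 + 20147.408 = 26518.4080 km = 2.6518408e+07 m
v_esc = sqrt(2*mu/r) = sqrt(2*3.986e14 / 2.6518408e+07)
v_esc = 5482.8949 m/s = 5.4829 km/s

5.4829 km/s


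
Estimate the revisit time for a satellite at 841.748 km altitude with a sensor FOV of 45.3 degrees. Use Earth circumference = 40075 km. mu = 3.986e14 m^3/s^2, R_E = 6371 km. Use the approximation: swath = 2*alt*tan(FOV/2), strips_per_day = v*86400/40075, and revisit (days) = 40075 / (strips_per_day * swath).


swath = 2*841.748*tan(0.3953171) = 702.4961 km
v = sqrt(mu/r) = 7433.9266 m/s = 7.4339 km/s
strips/day = v*86400/40075 = 7.4339*86400/40075 = 16.0272
coverage/day = strips * swath = 16.0272 * 702.4961 = 11259.0662 km
revisit = 40075 / 11259.0662 = 3.5594 days

3.5594 days


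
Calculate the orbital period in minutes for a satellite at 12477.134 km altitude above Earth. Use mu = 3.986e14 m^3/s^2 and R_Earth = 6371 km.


r = 18848.1340 km = 1.8848134e+07 m
T = 2*pi*sqrt(r^3/mu) = 2*pi*sqrt(6.6958402e+21 / 3.986e14)
T = 25752.1659 s = 429.2028 min

429.2028 minutes


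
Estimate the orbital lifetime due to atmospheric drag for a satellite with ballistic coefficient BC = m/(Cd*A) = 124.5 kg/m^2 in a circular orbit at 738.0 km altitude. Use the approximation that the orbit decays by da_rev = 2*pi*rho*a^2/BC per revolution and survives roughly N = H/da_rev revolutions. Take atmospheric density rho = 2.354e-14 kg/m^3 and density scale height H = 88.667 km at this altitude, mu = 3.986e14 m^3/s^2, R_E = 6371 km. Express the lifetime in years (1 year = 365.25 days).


a = R_E + alt = 7109.0000 km = 7.109e+06 m
da_rev = 2*pi*rho*a^2/BC = 2*pi*2.354e-14*(7.109e+06)^2/124.5 = 0.0600390766 m per revolution
N = H/da_rev = 88667.0000 m / 0.0600390766 m = 1.4768215e+06 revolutions
P = 2*pi*sqrt(a^3/mu) = 5965.1860 s
lifetime = N*P = 1.4768215e+06 * 5965.1860 = 8.8095151e+09 s = 101961.9801 days
years = 101961.9801 / 365.25 = 279.1567 years

279.1567 years


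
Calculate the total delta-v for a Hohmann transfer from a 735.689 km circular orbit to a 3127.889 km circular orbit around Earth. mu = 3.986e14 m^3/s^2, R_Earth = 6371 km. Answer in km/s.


r1 = 7106.6890 km = 7.106689e+06 m
r2 = 9498.8890 km = 9.498889e+06 m
dv1 = sqrt(mu/r1)*(sqrt(2*r2/(r1+r2)) - 1) = 521.3033 m/s
dv2 = sqrt(mu/r2)*(1 - sqrt(2*r1/(r1+r2))) = 484.7375 m/s
total dv = |dv1| + |dv2| = 521.3033 + 484.7375 = 1006.0408 m/s = 1.0060 km/s

1.0060 km/s


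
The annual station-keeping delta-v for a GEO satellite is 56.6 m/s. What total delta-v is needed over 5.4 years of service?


dV = rate * years = 56.6 * 5.4
dV = 305.6400 m/s

305.6400 m/s


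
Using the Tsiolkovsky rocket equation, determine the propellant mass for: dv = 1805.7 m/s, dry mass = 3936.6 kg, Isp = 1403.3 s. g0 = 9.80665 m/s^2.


ve = Isp * g0 = 1403.3 * 9.80665 = 13761.671945 m/s
mass ratio = exp(dv/ve) = exp(1805.7/13761.671945) = 1.14020977
m_prop = m_dry * (mr - 1) = 3936.6 * (1.14020977 - 1)
m_prop = 551.9498 kg

551.9498 kg


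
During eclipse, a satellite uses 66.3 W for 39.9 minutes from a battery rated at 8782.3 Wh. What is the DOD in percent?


E_used = P * t / 60 = 66.3 * 39.9 / 60 = 44.0895 Wh
DOD = E_used / E_total * 100 = 44.0895 / 8782.3 * 100
DOD = 0.5020268 %

0.5020 %
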